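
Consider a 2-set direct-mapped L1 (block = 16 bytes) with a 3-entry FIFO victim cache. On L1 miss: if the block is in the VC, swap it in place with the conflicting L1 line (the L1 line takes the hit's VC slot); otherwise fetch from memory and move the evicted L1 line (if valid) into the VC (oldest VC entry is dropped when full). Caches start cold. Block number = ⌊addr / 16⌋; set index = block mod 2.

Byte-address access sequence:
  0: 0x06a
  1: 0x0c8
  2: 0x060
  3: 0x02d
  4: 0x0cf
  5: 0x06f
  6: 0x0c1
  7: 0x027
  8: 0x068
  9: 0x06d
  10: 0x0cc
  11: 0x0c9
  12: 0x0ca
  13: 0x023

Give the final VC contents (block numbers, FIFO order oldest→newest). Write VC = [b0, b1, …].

VC = [6, 12]

0: 0x6a (blk 6, set 0) → MISS  vc=[]
1: 0xc8 (blk 12, set 0) → MISS  vc=[6]
2: 0x60 (blk 6, set 0) → VC-HIT  vc=[12]
3: 0x2d (blk 2, set 0) → MISS  vc=[12, 6]
4: 0xcf (blk 12, set 0) → VC-HIT  vc=[2, 6]
5: 0x6f (blk 6, set 0) → VC-HIT  vc=[2, 12]
6: 0xc1 (blk 12, set 0) → VC-HIT  vc=[2, 6]
7: 0x27 (blk 2, set 0) → VC-HIT  vc=[12, 6]
8: 0x68 (blk 6, set 0) → VC-HIT  vc=[12, 2]
9: 0x6d (blk 6, set 0) → L1-HIT  vc=[12, 2]
10: 0xcc (blk 12, set 0) → VC-HIT  vc=[6, 2]
11: 0xc9 (blk 12, set 0) → L1-HIT  vc=[6, 2]
12: 0xca (blk 12, set 0) → L1-HIT  vc=[6, 2]
13: 0x23 (blk 2, set 0) → VC-HIT  vc=[6, 12]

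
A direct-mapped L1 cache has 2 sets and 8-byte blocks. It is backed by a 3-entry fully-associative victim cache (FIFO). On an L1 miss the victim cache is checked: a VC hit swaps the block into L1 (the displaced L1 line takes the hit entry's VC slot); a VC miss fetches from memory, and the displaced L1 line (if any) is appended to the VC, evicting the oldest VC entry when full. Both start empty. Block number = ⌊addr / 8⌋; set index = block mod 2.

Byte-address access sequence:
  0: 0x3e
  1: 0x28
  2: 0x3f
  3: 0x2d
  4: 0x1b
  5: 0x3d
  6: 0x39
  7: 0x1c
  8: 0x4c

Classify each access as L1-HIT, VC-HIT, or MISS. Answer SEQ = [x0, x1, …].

SEQ = [MISS, MISS, VC-HIT, VC-HIT, MISS, VC-HIT, L1-HIT, VC-HIT, MISS]

0: 0x3e (blk 7, set 1) → MISS  vc=[]
1: 0x28 (blk 5, set 1) → MISS  vc=[7]
2: 0x3f (blk 7, set 1) → VC-HIT  vc=[5]
3: 0x2d (blk 5, set 1) → VC-HIT  vc=[7]
4: 0x1b (blk 3, set 1) → MISS  vc=[7, 5]
5: 0x3d (blk 7, set 1) → VC-HIT  vc=[3, 5]
6: 0x39 (blk 7, set 1) → L1-HIT  vc=[3, 5]
7: 0x1c (blk 3, set 1) → VC-HIT  vc=[7, 5]
8: 0x4c (blk 9, set 1) → MISS  vc=[7, 5, 3]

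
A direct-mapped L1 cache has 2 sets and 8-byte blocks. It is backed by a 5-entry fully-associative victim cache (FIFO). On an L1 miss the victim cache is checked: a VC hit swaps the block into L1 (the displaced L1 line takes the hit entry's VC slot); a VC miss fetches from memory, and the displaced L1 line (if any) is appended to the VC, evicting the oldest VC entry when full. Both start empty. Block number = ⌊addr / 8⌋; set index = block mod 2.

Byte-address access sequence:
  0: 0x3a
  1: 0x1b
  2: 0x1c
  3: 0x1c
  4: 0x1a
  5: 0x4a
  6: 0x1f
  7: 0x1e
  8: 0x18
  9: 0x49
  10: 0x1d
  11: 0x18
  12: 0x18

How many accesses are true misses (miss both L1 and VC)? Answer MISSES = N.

MISSES = 3

#0 0x3a→b7/s1 MISS; vc=[]
#1 0x1b→b3/s1 MISS; vc=[7]
#2 0x1c→b3/s1 L1-HIT; vc=[7]
#3 0x1c→b3/s1 L1-HIT; vc=[7]
#4 0x1a→b3/s1 L1-HIT; vc=[7]
#5 0x4a→b9/s1 MISS; vc=[7,3]
#6 0x1f→b3/s1 VC-HIT; vc=[7,9]
#7 0x1e→b3/s1 L1-HIT; vc=[7,9]
#8 0x18→b3/s1 L1-HIT; vc=[7,9]
#9 0x49→b9/s1 VC-HIT; vc=[7,3]
#10 0x1d→b3/s1 VC-HIT; vc=[7,9]
#11 0x18→b3/s1 L1-HIT; vc=[7,9]
#12 0x18→b3/s1 L1-HIT; vc=[7,9]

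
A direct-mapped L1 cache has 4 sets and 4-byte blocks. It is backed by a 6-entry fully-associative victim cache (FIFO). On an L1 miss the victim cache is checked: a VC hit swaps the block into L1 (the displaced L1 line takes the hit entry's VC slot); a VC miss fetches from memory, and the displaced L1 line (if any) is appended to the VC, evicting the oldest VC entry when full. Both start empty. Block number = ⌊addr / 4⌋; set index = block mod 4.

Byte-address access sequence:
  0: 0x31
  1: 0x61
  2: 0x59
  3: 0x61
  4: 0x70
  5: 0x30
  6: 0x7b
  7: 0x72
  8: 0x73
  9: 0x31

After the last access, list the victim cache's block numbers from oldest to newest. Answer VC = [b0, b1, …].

  [0] addr=0x31 blk=12 s=0: MISS | VC []
  [1] addr=0x61 blk=24 s=0: MISS | VC [12]
  [2] addr=0x59 blk=22 s=2: MISS | VC [12]
  [3] addr=0x61 blk=24 s=0: L1-HIT | VC [12]
  [4] addr=0x70 blk=28 s=0: MISS | VC [12, 24]
  [5] addr=0x30 blk=12 s=0: VC-HIT | VC [28, 24]
  [6] addr=0x7b blk=30 s=2: MISS | VC [28, 24, 22]
  [7] addr=0x72 blk=28 s=0: VC-HIT | VC [12, 24, 22]
  [8] addr=0x73 blk=28 s=0: L1-HIT | VC [12, 24, 22]
  [9] addr=0x31 blk=12 s=0: VC-HIT | VC [28, 24, 22]

VC = [28, 24, 22]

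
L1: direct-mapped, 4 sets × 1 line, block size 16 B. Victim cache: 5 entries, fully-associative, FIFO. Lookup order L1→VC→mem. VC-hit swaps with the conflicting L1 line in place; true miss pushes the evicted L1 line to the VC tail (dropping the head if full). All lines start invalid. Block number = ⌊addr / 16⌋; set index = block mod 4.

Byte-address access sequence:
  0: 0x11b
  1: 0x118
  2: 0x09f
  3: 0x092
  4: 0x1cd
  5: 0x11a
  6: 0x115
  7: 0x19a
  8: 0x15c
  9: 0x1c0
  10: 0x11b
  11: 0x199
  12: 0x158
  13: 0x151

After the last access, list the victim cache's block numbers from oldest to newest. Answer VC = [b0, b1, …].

0: 0x11b (blk 17, set 1) → MISS  vc=[]
1: 0x118 (blk 17, set 1) → L1-HIT  vc=[]
2: 0x9f (blk 9, set 1) → MISS  vc=[17]
3: 0x92 (blk 9, set 1) → L1-HIT  vc=[17]
4: 0x1cd (blk 28, set 0) → MISS  vc=[17]
5: 0x11a (blk 17, set 1) → VC-HIT  vc=[9]
6: 0x115 (blk 17, set 1) → L1-HIT  vc=[9]
7: 0x19a (blk 25, set 1) → MISS  vc=[9, 17]
8: 0x15c (blk 21, set 1) → MISS  vc=[9, 17, 25]
9: 0x1c0 (blk 28, set 0) → L1-HIT  vc=[9, 17, 25]
10: 0x11b (blk 17, set 1) → VC-HIT  vc=[9, 21, 25]
11: 0x199 (blk 25, set 1) → VC-HIT  vc=[9, 21, 17]
12: 0x158 (blk 21, set 1) → VC-HIT  vc=[9, 25, 17]
13: 0x151 (blk 21, set 1) → L1-HIT  vc=[9, 25, 17]

VC = [9, 25, 17]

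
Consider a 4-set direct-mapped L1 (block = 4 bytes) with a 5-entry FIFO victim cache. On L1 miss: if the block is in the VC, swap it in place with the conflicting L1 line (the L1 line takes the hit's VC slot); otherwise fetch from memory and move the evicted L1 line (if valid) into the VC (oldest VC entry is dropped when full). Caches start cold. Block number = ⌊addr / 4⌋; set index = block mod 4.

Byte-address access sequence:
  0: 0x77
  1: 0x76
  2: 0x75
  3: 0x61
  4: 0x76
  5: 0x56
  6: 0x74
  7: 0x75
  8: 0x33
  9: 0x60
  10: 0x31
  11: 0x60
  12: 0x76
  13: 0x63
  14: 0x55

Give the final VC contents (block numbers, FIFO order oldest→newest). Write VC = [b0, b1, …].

VC = [29, 12]

0: 0x77 (blk 29, set 1) → MISS  vc=[]
1: 0x76 (blk 29, set 1) → L1-HIT  vc=[]
2: 0x75 (blk 29, set 1) → L1-HIT  vc=[]
3: 0x61 (blk 24, set 0) → MISS  vc=[]
4: 0x76 (blk 29, set 1) → L1-HIT  vc=[]
5: 0x56 (blk 21, set 1) → MISS  vc=[29]
6: 0x74 (blk 29, set 1) → VC-HIT  vc=[21]
7: 0x75 (blk 29, set 1) → L1-HIT  vc=[21]
8: 0x33 (blk 12, set 0) → MISS  vc=[21, 24]
9: 0x60 (blk 24, set 0) → VC-HIT  vc=[21, 12]
10: 0x31 (blk 12, set 0) → VC-HIT  vc=[21, 24]
11: 0x60 (blk 24, set 0) → VC-HIT  vc=[21, 12]
12: 0x76 (blk 29, set 1) → L1-HIT  vc=[21, 12]
13: 0x63 (blk 24, set 0) → L1-HIT  vc=[21, 12]
14: 0x55 (blk 21, set 1) → VC-HIT  vc=[29, 12]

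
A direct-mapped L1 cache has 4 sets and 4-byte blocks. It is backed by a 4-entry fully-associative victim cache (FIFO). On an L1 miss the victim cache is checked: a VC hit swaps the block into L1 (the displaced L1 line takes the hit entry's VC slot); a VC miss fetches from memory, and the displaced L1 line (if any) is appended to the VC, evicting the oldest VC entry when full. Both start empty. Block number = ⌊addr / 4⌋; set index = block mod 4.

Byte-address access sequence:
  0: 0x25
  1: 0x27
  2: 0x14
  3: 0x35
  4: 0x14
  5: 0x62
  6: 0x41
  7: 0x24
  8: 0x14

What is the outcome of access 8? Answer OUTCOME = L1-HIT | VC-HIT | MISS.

0: 0x25 (blk 9, set 1) → MISS  vc=[]
1: 0x27 (blk 9, set 1) → L1-HIT  vc=[]
2: 0x14 (blk 5, set 1) → MISS  vc=[9]
3: 0x35 (blk 13, set 1) → MISS  vc=[9, 5]
4: 0x14 (blk 5, set 1) → VC-HIT  vc=[9, 13]
5: 0x62 (blk 24, set 0) → MISS  vc=[9, 13]
6: 0x41 (blk 16, set 0) → MISS  vc=[9, 13, 24]
7: 0x24 (blk 9, set 1) → VC-HIT  vc=[5, 13, 24]
8: 0x14 (blk 5, set 1) → VC-HIT  vc=[9, 13, 24]

OUTCOME = VC-HIT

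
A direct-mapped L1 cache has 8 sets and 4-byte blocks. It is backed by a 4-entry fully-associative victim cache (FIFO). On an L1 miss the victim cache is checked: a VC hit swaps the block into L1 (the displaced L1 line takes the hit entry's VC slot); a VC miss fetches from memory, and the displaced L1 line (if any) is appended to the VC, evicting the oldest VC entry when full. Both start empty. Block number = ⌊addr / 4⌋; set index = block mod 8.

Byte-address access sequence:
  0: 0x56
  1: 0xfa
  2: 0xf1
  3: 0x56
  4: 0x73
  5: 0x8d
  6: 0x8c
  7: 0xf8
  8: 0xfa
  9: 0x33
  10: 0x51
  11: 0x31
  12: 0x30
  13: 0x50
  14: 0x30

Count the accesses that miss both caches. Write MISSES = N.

  [0] addr=0x56 blk=21 s=5: MISS | VC []
  [1] addr=0xfa blk=62 s=6: MISS | VC []
  [2] addr=0xf1 blk=60 s=4: MISS | VC []
  [3] addr=0x56 blk=21 s=5: L1-HIT | VC []
  [4] addr=0x73 blk=28 s=4: MISS | VC [60]
  [5] addr=0x8d blk=35 s=3: MISS | VC [60]
  [6] addr=0x8c blk=35 s=3: L1-HIT | VC [60]
  [7] addr=0xf8 blk=62 s=6: L1-HIT | VC [60]
  [8] addr=0xfa blk=62 s=6: L1-HIT | VC [60]
  [9] addr=0x33 blk=12 s=4: MISS | VC [60, 28]
  [10] addr=0x51 blk=20 s=4: MISS | VC [60, 28, 12]
  [11] addr=0x31 blk=12 s=4: VC-HIT | VC [60, 28, 20]
  [12] addr=0x30 blk=12 s=4: L1-HIT | VC [60, 28, 20]
  [13] addr=0x50 blk=20 s=4: VC-HIT | VC [60, 28, 12]
  [14] addr=0x30 blk=12 s=4: VC-HIT | VC [60, 28, 20]

MISSES = 7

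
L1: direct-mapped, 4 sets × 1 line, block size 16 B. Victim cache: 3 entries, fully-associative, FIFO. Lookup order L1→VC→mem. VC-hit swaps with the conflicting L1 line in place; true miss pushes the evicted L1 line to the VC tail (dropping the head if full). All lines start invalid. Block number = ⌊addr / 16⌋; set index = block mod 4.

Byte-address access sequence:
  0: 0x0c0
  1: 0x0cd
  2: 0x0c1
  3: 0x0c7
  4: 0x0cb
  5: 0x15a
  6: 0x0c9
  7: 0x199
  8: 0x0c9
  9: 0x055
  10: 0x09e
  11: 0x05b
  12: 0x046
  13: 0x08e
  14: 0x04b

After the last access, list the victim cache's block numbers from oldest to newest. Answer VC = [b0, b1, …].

0: 0xc0 (blk 12, set 0) → MISS  vc=[]
1: 0xcd (blk 12, set 0) → L1-HIT  vc=[]
2: 0xc1 (blk 12, set 0) → L1-HIT  vc=[]
3: 0xc7 (blk 12, set 0) → L1-HIT  vc=[]
4: 0xcb (blk 12, set 0) → L1-HIT  vc=[]
5: 0x15a (blk 21, set 1) → MISS  vc=[]
6: 0xc9 (blk 12, set 0) → L1-HIT  vc=[]
7: 0x199 (blk 25, set 1) → MISS  vc=[21]
8: 0xc9 (blk 12, set 0) → L1-HIT  vc=[21]
9: 0x55 (blk 5, set 1) → MISS  vc=[21, 25]
10: 0x9e (blk 9, set 1) → MISS  vc=[21, 25, 5]
11: 0x5b (blk 5, set 1) → VC-HIT  vc=[21, 25, 9]
12: 0x46 (blk 4, set 0) → MISS  vc=[25, 9, 12]
13: 0x8e (blk 8, set 0) → MISS  vc=[9, 12, 4]
14: 0x4b (blk 4, set 0) → VC-HIT  vc=[9, 12, 8]

VC = [9, 12, 8]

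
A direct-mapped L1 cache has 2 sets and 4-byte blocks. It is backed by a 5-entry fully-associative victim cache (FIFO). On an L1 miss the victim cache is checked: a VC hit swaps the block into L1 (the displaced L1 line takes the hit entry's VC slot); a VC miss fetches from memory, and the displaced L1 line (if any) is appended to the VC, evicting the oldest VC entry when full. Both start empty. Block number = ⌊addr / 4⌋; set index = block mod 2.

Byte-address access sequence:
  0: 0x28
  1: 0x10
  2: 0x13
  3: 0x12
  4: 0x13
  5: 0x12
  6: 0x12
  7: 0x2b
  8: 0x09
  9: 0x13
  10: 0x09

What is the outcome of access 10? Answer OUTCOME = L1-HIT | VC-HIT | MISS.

OUTCOME = VC-HIT

#0 0x28→b10/s0 MISS; vc=[]
#1 0x10→b4/s0 MISS; vc=[10]
#2 0x13→b4/s0 L1-HIT; vc=[10]
#3 0x12→b4/s0 L1-HIT; vc=[10]
#4 0x13→b4/s0 L1-HIT; vc=[10]
#5 0x12→b4/s0 L1-HIT; vc=[10]
#6 0x12→b4/s0 L1-HIT; vc=[10]
#7 0x2b→b10/s0 VC-HIT; vc=[4]
#8 0x9→b2/s0 MISS; vc=[4,10]
#9 0x13→b4/s0 VC-HIT; vc=[2,10]
#10 0x9→b2/s0 VC-HIT; vc=[4,10]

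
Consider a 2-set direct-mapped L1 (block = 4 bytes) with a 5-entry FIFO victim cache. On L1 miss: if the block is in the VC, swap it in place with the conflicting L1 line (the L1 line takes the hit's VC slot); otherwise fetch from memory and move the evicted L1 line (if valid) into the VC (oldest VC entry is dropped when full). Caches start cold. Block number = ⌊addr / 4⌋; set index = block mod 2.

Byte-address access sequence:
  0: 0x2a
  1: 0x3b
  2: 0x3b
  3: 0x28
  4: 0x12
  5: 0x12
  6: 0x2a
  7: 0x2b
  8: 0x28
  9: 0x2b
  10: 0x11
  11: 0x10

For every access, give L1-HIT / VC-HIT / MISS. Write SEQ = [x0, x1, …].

0: 0x2a (blk 10, set 0) → MISS  vc=[]
1: 0x3b (blk 14, set 0) → MISS  vc=[10]
2: 0x3b (blk 14, set 0) → L1-HIT  vc=[10]
3: 0x28 (blk 10, set 0) → VC-HIT  vc=[14]
4: 0x12 (blk 4, set 0) → MISS  vc=[14, 10]
5: 0x12 (blk 4, set 0) → L1-HIT  vc=[14, 10]
6: 0x2a (blk 10, set 0) → VC-HIT  vc=[14, 4]
7: 0x2b (blk 10, set 0) → L1-HIT  vc=[14, 4]
8: 0x28 (blk 10, set 0) → L1-HIT  vc=[14, 4]
9: 0x2b (blk 10, set 0) → L1-HIT  vc=[14, 4]
10: 0x11 (blk 4, set 0) → VC-HIT  vc=[14, 10]
11: 0x10 (blk 4, set 0) → L1-HIT  vc=[14, 10]

SEQ = [MISS, MISS, L1-HIT, VC-HIT, MISS, L1-HIT, VC-HIT, L1-HIT, L1-HIT, L1-HIT, VC-HIT, L1-HIT]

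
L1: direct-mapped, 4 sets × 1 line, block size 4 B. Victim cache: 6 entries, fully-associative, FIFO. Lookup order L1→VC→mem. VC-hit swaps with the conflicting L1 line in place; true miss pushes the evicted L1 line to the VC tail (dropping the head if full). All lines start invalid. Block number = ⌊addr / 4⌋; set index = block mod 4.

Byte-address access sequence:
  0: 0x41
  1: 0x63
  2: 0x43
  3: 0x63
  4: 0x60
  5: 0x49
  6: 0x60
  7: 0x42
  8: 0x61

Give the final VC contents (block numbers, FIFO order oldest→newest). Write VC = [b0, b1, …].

VC = [16]

  [0] addr=0x41 blk=16 s=0: MISS | VC []
  [1] addr=0x63 blk=24 s=0: MISS | VC [16]
  [2] addr=0x43 blk=16 s=0: VC-HIT | VC [24]
  [3] addr=0x63 blk=24 s=0: VC-HIT | VC [16]
  [4] addr=0x60 blk=24 s=0: L1-HIT | VC [16]
  [5] addr=0x49 blk=18 s=2: MISS | VC [16]
  [6] addr=0x60 blk=24 s=0: L1-HIT | VC [16]
  [7] addr=0x42 blk=16 s=0: VC-HIT | VC [24]
  [8] addr=0x61 blk=24 s=0: VC-HIT | VC [16]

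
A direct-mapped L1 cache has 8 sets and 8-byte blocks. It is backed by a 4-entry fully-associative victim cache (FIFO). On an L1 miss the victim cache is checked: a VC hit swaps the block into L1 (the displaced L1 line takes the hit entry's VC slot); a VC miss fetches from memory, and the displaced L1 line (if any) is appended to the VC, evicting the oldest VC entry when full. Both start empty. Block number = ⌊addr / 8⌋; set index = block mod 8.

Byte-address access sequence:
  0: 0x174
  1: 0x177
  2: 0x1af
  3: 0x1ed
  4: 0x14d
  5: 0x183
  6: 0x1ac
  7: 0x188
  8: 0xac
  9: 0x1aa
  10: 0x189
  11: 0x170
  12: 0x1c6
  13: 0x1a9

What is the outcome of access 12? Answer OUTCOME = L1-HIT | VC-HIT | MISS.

0: 0x174 (blk 46, set 6) → MISS  vc=[]
1: 0x177 (blk 46, set 6) → L1-HIT  vc=[]
2: 0x1af (blk 53, set 5) → MISS  vc=[]
3: 0x1ed (blk 61, set 5) → MISS  vc=[53]
4: 0x14d (blk 41, set 1) → MISS  vc=[53]
5: 0x183 (blk 48, set 0) → MISS  vc=[53]
6: 0x1ac (blk 53, set 5) → VC-HIT  vc=[61]
7: 0x188 (blk 49, set 1) → MISS  vc=[61, 41]
8: 0xac (blk 21, set 5) → MISS  vc=[61, 41, 53]
9: 0x1aa (blk 53, set 5) → VC-HIT  vc=[61, 41, 21]
10: 0x189 (blk 49, set 1) → L1-HIT  vc=[61, 41, 21]
11: 0x170 (blk 46, set 6) → L1-HIT  vc=[61, 41, 21]
12: 0x1c6 (blk 56, set 0) → MISS  vc=[61, 41, 21, 48]
13: 0x1a9 (blk 53, set 5) → L1-HIT  vc=[61, 41, 21, 48]

OUTCOME = MISS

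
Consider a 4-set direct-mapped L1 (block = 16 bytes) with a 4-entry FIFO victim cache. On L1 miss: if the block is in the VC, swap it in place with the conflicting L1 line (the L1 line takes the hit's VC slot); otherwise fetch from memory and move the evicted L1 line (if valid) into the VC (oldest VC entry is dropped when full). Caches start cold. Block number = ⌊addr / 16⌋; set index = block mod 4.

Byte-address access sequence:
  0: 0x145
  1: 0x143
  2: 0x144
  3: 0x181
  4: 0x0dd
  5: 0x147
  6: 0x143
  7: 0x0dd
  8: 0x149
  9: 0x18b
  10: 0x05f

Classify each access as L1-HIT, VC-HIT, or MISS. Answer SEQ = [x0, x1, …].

0: 0x145 (blk 20, set 0) → MISS  vc=[]
1: 0x143 (blk 20, set 0) → L1-HIT  vc=[]
2: 0x144 (blk 20, set 0) → L1-HIT  vc=[]
3: 0x181 (blk 24, set 0) → MISS  vc=[20]
4: 0xdd (blk 13, set 1) → MISS  vc=[20]
5: 0x147 (blk 20, set 0) → VC-HIT  vc=[24]
6: 0x143 (blk 20, set 0) → L1-HIT  vc=[24]
7: 0xdd (blk 13, set 1) → L1-HIT  vc=[24]
8: 0x149 (blk 20, set 0) → L1-HIT  vc=[24]
9: 0x18b (blk 24, set 0) → VC-HIT  vc=[20]
10: 0x5f (blk 5, set 1) → MISS  vc=[20, 13]

SEQ = [MISS, L1-HIT, L1-HIT, MISS, MISS, VC-HIT, L1-HIT, L1-HIT, L1-HIT, VC-HIT, MISS]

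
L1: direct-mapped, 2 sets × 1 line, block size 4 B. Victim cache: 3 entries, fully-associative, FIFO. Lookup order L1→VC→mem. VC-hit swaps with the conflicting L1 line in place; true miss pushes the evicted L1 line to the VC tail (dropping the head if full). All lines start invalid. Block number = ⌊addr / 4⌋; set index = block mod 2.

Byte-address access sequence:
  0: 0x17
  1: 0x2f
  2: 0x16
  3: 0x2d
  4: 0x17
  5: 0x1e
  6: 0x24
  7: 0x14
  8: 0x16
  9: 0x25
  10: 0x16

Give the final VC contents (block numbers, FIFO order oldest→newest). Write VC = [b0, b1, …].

#0 0x17→b5/s1 MISS; vc=[]
#1 0x2f→b11/s1 MISS; vc=[5]
#2 0x16→b5/s1 VC-HIT; vc=[11]
#3 0x2d→b11/s1 VC-HIT; vc=[5]
#4 0x17→b5/s1 VC-HIT; vc=[11]
#5 0x1e→b7/s1 MISS; vc=[11,5]
#6 0x24→b9/s1 MISS; vc=[11,5,7]
#7 0x14→b5/s1 VC-HIT; vc=[11,9,7]
#8 0x16→b5/s1 L1-HIT; vc=[11,9,7]
#9 0x25→b9/s1 VC-HIT; vc=[11,5,7]
#10 0x16→b5/s1 VC-HIT; vc=[11,9,7]

VC = [11, 9, 7]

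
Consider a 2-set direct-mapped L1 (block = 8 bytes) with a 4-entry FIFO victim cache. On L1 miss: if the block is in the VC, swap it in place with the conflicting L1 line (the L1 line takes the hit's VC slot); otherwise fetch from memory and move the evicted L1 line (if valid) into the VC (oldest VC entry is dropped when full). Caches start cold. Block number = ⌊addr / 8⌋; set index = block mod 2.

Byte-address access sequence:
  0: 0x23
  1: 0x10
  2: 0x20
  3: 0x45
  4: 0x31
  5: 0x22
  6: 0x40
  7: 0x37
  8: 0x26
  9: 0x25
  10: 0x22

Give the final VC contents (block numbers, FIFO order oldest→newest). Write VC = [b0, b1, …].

0: 0x23 (blk 4, set 0) → MISS  vc=[]
1: 0x10 (blk 2, set 0) → MISS  vc=[4]
2: 0x20 (blk 4, set 0) → VC-HIT  vc=[2]
3: 0x45 (blk 8, set 0) → MISS  vc=[2, 4]
4: 0x31 (blk 6, set 0) → MISS  vc=[2, 4, 8]
5: 0x22 (blk 4, set 0) → VC-HIT  vc=[2, 6, 8]
6: 0x40 (blk 8, set 0) → VC-HIT  vc=[2, 6, 4]
7: 0x37 (blk 6, set 0) → VC-HIT  vc=[2, 8, 4]
8: 0x26 (blk 4, set 0) → VC-HIT  vc=[2, 8, 6]
9: 0x25 (blk 4, set 0) → L1-HIT  vc=[2, 8, 6]
10: 0x22 (blk 4, set 0) → L1-HIT  vc=[2, 8, 6]

VC = [2, 8, 6]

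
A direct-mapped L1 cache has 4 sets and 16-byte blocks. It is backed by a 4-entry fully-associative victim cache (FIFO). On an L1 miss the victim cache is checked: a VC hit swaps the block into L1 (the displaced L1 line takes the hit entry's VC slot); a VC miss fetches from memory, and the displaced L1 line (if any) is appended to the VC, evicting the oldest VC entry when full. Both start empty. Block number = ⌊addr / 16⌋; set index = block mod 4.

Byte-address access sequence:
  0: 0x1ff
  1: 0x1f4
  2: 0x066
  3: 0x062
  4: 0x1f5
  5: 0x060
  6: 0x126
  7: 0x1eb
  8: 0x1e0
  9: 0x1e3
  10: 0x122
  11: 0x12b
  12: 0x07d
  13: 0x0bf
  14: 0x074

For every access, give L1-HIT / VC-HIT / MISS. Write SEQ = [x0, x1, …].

  [0] addr=0x1ff blk=31 s=3: MISS | VC []
  [1] addr=0x1f4 blk=31 s=3: L1-HIT | VC []
  [2] addr=0x66 blk=6 s=2: MISS | VC []
  [3] addr=0x62 blk=6 s=2: L1-HIT | VC []
  [4] addr=0x1f5 blk=31 s=3: L1-HIT | VC []
  [5] addr=0x60 blk=6 s=2: L1-HIT | VC []
  [6] addr=0x126 blk=18 s=2: MISS | VC [6]
  [7] addr=0x1eb blk=30 s=2: MISS | VC [6, 18]
  [8] addr=0x1e0 blk=30 s=2: L1-HIT | VC [6, 18]
  [9] addr=0x1e3 blk=30 s=2: L1-HIT | VC [6, 18]
  [10] addr=0x122 blk=18 s=2: VC-HIT | VC [6, 30]
  [11] addr=0x12b blk=18 s=2: L1-HIT | VC [6, 30]
  [12] addr=0x7d blk=7 s=3: MISS | VC [6, 30, 31]
  [13] addr=0xbf blk=11 s=3: MISS | VC [6, 30, 31, 7]
  [14] addr=0x74 blk=7 s=3: VC-HIT | VC [6, 30, 31, 11]

SEQ = [MISS, L1-HIT, MISS, L1-HIT, L1-HIT, L1-HIT, MISS, MISS, L1-HIT, L1-HIT, VC-HIT, L1-HIT, MISS, MISS, VC-HIT]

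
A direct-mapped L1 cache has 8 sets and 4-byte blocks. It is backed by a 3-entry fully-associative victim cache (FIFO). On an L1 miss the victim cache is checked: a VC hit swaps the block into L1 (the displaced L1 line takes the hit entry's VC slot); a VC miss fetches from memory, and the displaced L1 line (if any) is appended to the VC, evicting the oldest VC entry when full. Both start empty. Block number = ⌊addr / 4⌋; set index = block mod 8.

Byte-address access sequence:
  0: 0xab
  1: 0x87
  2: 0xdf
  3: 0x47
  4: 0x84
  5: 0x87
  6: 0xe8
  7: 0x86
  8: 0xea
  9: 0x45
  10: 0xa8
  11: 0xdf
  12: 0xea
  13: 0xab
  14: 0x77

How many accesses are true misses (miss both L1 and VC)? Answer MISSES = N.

MISSES = 6

  [0] addr=0xab blk=42 s=2: MISS | VC []
  [1] addr=0x87 blk=33 s=1: MISS | VC []
  [2] addr=0xdf blk=55 s=7: MISS | VC []
  [3] addr=0x47 blk=17 s=1: MISS | VC [33]
  [4] addr=0x84 blk=33 s=1: VC-HIT | VC [17]
  [5] addr=0x87 blk=33 s=1: L1-HIT | VC [17]
  [6] addr=0xe8 blk=58 s=2: MISS | VC [17, 42]
  [7] addr=0x86 blk=33 s=1: L1-HIT | VC [17, 42]
  [8] addr=0xea blk=58 s=2: L1-HIT | VC [17, 42]
  [9] addr=0x45 blk=17 s=1: VC-HIT | VC [33, 42]
  [10] addr=0xa8 blk=42 s=2: VC-HIT | VC [33, 58]
  [11] addr=0xdf blk=55 s=7: L1-HIT | VC [33, 58]
  [12] addr=0xea blk=58 s=2: VC-HIT | VC [33, 42]
  [13] addr=0xab blk=42 s=2: VC-HIT | VC [33, 58]
  [14] addr=0x77 blk=29 s=5: MISS | VC [33, 58]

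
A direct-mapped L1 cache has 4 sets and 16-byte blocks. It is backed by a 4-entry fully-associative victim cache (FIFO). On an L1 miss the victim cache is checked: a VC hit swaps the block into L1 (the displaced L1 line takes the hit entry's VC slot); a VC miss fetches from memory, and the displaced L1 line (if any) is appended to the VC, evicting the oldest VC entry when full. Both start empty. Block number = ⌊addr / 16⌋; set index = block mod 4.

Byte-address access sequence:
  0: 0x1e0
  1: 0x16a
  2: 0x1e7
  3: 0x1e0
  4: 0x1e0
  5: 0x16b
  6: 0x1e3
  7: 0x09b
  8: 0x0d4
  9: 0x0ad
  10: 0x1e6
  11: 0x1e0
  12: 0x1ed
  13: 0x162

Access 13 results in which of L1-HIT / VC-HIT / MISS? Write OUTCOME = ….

OUTCOME = VC-HIT

  [0] addr=0x1e0 blk=30 s=2: MISS | VC []
  [1] addr=0x16a blk=22 s=2: MISS | VC [30]
  [2] addr=0x1e7 blk=30 s=2: VC-HIT | VC [22]
  [3] addr=0x1e0 blk=30 s=2: L1-HIT | VC [22]
  [4] addr=0x1e0 blk=30 s=2: L1-HIT | VC [22]
  [5] addr=0x16b blk=22 s=2: VC-HIT | VC [30]
  [6] addr=0x1e3 blk=30 s=2: VC-HIT | VC [22]
  [7] addr=0x9b blk=9 s=1: MISS | VC [22]
  [8] addr=0xd4 blk=13 s=1: MISS | VC [22, 9]
  [9] addr=0xad blk=10 s=2: MISS | VC [22, 9, 30]
  [10] addr=0x1e6 blk=30 s=2: VC-HIT | VC [22, 9, 10]
  [11] addr=0x1e0 blk=30 s=2: L1-HIT | VC [22, 9, 10]
  [12] addr=0x1ed blk=30 s=2: L1-HIT | VC [22, 9, 10]
  [13] addr=0x162 blk=22 s=2: VC-HIT | VC [30, 9, 10]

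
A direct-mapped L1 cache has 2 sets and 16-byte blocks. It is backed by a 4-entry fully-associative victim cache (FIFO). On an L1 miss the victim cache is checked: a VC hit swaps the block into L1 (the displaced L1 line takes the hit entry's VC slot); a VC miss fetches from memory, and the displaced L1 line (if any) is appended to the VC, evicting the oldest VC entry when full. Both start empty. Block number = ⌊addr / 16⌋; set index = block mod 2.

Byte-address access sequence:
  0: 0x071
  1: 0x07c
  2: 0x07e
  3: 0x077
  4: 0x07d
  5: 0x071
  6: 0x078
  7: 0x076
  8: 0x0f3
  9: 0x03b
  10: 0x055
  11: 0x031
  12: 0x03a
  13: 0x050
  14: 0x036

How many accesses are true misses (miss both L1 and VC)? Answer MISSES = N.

#0 0x71→b7/s1 MISS; vc=[]
#1 0x7c→b7/s1 L1-HIT; vc=[]
#2 0x7e→b7/s1 L1-HIT; vc=[]
#3 0x77→b7/s1 L1-HIT; vc=[]
#4 0x7d→b7/s1 L1-HIT; vc=[]
#5 0x71→b7/s1 L1-HIT; vc=[]
#6 0x78→b7/s1 L1-HIT; vc=[]
#7 0x76→b7/s1 L1-HIT; vc=[]
#8 0xf3→b15/s1 MISS; vc=[7]
#9 0x3b→b3/s1 MISS; vc=[7,15]
#10 0x55→b5/s1 MISS; vc=[7,15,3]
#11 0x31→b3/s1 VC-HIT; vc=[7,15,5]
#12 0x3a→b3/s1 L1-HIT; vc=[7,15,5]
#13 0x50→b5/s1 VC-HIT; vc=[7,15,3]
#14 0x36→b3/s1 VC-HIT; vc=[7,15,5]

MISSES = 4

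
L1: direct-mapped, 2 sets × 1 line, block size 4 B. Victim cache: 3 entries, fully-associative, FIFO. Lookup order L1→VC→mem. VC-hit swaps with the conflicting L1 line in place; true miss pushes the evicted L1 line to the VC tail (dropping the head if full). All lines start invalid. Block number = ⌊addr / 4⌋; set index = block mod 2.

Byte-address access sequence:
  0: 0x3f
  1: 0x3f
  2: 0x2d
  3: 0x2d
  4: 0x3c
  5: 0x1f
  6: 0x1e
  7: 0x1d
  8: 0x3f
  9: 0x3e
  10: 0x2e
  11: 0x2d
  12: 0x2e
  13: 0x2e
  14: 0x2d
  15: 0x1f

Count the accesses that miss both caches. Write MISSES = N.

MISSES = 3

  [0] addr=0x3f blk=15 s=1: MISS | VC []
  [1] addr=0x3f blk=15 s=1: L1-HIT | VC []
  [2] addr=0x2d blk=11 s=1: MISS | VC [15]
  [3] addr=0x2d blk=11 s=1: L1-HIT | VC [15]
  [4] addr=0x3c blk=15 s=1: VC-HIT | VC [11]
  [5] addr=0x1f blk=7 s=1: MISS | VC [11, 15]
  [6] addr=0x1e blk=7 s=1: L1-HIT | VC [11, 15]
  [7] addr=0x1d blk=7 s=1: L1-HIT | VC [11, 15]
  [8] addr=0x3f blk=15 s=1: VC-HIT | VC [11, 7]
  [9] addr=0x3e blk=15 s=1: L1-HIT | VC [11, 7]
  [10] addr=0x2e blk=11 s=1: VC-HIT | VC [15, 7]
  [11] addr=0x2d blk=11 s=1: L1-HIT | VC [15, 7]
  [12] addr=0x2e blk=11 s=1: L1-HIT | VC [15, 7]
  [13] addr=0x2e blk=11 s=1: L1-HIT | VC [15, 7]
  [14] addr=0x2d blk=11 s=1: L1-HIT | VC [15, 7]
  [15] addr=0x1f blk=7 s=1: VC-HIT | VC [15, 11]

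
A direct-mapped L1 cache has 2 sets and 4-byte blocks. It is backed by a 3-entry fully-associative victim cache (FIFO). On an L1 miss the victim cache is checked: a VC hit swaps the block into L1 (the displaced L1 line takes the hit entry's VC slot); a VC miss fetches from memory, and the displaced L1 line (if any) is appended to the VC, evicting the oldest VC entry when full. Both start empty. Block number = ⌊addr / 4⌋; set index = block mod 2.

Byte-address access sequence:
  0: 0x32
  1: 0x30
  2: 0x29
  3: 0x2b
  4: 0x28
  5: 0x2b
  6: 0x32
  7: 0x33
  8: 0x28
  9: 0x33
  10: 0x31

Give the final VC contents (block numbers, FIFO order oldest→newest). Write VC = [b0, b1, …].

  [0] addr=0x32 blk=12 s=0: MISS | VC []
  [1] addr=0x30 blk=12 s=0: L1-HIT | VC []
  [2] addr=0x29 blk=10 s=0: MISS | VC [12]
  [3] addr=0x2b blk=10 s=0: L1-HIT | VC [12]
  [4] addr=0x28 blk=10 s=0: L1-HIT | VC [12]
  [5] addr=0x2b blk=10 s=0: L1-HIT | VC [12]
  [6] addr=0x32 blk=12 s=0: VC-HIT | VC [10]
  [7] addr=0x33 blk=12 s=0: L1-HIT | VC [10]
  [8] addr=0x28 blk=10 s=0: VC-HIT | VC [12]
  [9] addr=0x33 blk=12 s=0: VC-HIT | VC [10]
  [10] addr=0x31 blk=12 s=0: L1-HIT | VC [10]

VC = [10]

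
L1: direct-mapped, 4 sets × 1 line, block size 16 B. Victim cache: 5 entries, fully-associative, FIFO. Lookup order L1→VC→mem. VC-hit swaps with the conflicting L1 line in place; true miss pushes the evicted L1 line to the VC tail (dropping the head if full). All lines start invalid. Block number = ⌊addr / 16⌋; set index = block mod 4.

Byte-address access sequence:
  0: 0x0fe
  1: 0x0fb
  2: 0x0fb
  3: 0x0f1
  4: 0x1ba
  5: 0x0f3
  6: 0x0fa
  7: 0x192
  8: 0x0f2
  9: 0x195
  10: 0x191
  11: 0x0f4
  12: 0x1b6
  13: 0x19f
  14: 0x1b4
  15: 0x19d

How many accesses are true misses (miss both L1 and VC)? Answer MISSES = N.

MISSES = 3

  [0] addr=0xfe blk=15 s=3: MISS | VC []
  [1] addr=0xfb blk=15 s=3: L1-HIT | VC []
  [2] addr=0xfb blk=15 s=3: L1-HIT | VC []
  [3] addr=0xf1 blk=15 s=3: L1-HIT | VC []
  [4] addr=0x1ba blk=27 s=3: MISS | VC [15]
  [5] addr=0xf3 blk=15 s=3: VC-HIT | VC [27]
  [6] addr=0xfa blk=15 s=3: L1-HIT | VC [27]
  [7] addr=0x192 blk=25 s=1: MISS | VC [27]
  [8] addr=0xf2 blk=15 s=3: L1-HIT | VC [27]
  [9] addr=0x195 blk=25 s=1: L1-HIT | VC [27]
  [10] addr=0x191 blk=25 s=1: L1-HIT | VC [27]
  [11] addr=0xf4 blk=15 s=3: L1-HIT | VC [27]
  [12] addr=0x1b6 blk=27 s=3: VC-HIT | VC [15]
  [13] addr=0x19f blk=25 s=1: L1-HIT | VC [15]
  [14] addr=0x1b4 blk=27 s=3: L1-HIT | VC [15]
  [15] addr=0x19d blk=25 s=1: L1-HIT | VC [15]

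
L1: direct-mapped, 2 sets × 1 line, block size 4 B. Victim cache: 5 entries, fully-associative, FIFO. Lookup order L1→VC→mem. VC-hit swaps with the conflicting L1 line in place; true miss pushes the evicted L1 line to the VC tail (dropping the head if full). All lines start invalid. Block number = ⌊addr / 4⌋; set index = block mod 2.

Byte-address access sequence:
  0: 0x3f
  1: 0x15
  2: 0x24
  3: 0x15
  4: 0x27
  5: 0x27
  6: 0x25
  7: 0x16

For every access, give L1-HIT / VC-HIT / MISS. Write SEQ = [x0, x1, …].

  [0] addr=0x3f blk=15 s=1: MISS | VC []
  [1] addr=0x15 blk=5 s=1: MISS | VC [15]
  [2] addr=0x24 blk=9 s=1: MISS | VC [15, 5]
  [3] addr=0x15 blk=5 s=1: VC-HIT | VC [15, 9]
  [4] addr=0x27 blk=9 s=1: VC-HIT | VC [15, 5]
  [5] addr=0x27 blk=9 s=1: L1-HIT | VC [15, 5]
  [6] addr=0x25 blk=9 s=1: L1-HIT | VC [15, 5]
  [7] addr=0x16 blk=5 s=1: VC-HIT | VC [15, 9]

SEQ = [MISS, MISS, MISS, VC-HIT, VC-HIT, L1-HIT, L1-HIT, VC-HIT]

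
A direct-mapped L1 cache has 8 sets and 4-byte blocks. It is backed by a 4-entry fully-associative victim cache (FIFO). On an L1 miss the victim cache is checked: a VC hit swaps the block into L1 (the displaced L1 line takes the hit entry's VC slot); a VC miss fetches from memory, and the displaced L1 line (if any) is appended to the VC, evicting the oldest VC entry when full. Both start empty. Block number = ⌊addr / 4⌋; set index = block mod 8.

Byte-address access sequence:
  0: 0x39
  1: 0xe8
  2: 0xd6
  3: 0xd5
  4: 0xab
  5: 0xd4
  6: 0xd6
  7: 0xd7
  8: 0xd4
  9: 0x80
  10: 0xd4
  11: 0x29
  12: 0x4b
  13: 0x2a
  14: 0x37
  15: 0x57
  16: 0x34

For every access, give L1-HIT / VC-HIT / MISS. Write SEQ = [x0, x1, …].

  [0] addr=0x39 blk=14 s=6: MISS | VC []
  [1] addr=0xe8 blk=58 s=2: MISS | VC []
  [2] addr=0xd6 blk=53 s=5: MISS | VC []
  [3] addr=0xd5 blk=53 s=5: L1-HIT | VC []
  [4] addr=0xab blk=42 s=2: MISS | VC [58]
  [5] addr=0xd4 blk=53 s=5: L1-HIT | VC [58]
  [6] addr=0xd6 blk=53 s=5: L1-HIT | VC [58]
  [7] addr=0xd7 blk=53 s=5: L1-HIT | VC [58]
  [8] addr=0xd4 blk=53 s=5: L1-HIT | VC [58]
  [9] addr=0x80 blk=32 s=0: MISS | VC [58]
  [10] addr=0xd4 blk=53 s=5: L1-HIT | VC [58]
  [11] addr=0x29 blk=10 s=2: MISS | VC [58, 42]
  [12] addr=0x4b blk=18 s=2: MISS | VC [58, 42, 10]
  [13] addr=0x2a blk=10 s=2: VC-HIT | VC [58, 42, 18]
  [14] addr=0x37 blk=13 s=5: MISS | VC [58, 42, 18, 53]
  [15] addr=0x57 blk=21 s=5: MISS | VC [42, 18, 53, 13]
  [16] addr=0x34 blk=13 s=5: VC-HIT | VC [42, 18, 53, 21]

SEQ = [MISS, MISS, MISS, L1-HIT, MISS, L1-HIT, L1-HIT, L1-HIT, L1-HIT, MISS, L1-HIT, MISS, MISS, VC-HIT, MISS, MISS, VC-HIT]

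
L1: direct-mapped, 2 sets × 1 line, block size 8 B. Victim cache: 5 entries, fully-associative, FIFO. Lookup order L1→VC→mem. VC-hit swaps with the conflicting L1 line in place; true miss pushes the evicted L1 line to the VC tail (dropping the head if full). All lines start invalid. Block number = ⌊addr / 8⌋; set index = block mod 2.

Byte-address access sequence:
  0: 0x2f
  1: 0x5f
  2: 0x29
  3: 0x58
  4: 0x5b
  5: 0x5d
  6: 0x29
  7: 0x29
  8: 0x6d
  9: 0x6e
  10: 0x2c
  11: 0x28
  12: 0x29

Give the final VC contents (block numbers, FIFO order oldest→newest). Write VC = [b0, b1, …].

  [0] addr=0x2f blk=5 s=1: MISS | VC []
  [1] addr=0x5f blk=11 s=1: MISS | VC [5]
  [2] addr=0x29 blk=5 s=1: VC-HIT | VC [11]
  [3] addr=0x58 blk=11 s=1: VC-HIT | VC [5]
  [4] addr=0x5b blk=11 s=1: L1-HIT | VC [5]
  [5] addr=0x5d blk=11 s=1: L1-HIT | VC [5]
  [6] addr=0x29 blk=5 s=1: VC-HIT | VC [11]
  [7] addr=0x29 blk=5 s=1: L1-HIT | VC [11]
  [8] addr=0x6d blk=13 s=1: MISS | VC [11, 5]
  [9] addr=0x6e blk=13 s=1: L1-HIT | VC [11, 5]
  [10] addr=0x2c blk=5 s=1: VC-HIT | VC [11, 13]
  [11] addr=0x28 blk=5 s=1: L1-HIT | VC [11, 13]
  [12] addr=0x29 blk=5 s=1: L1-HIT | VC [11, 13]

VC = [11, 13]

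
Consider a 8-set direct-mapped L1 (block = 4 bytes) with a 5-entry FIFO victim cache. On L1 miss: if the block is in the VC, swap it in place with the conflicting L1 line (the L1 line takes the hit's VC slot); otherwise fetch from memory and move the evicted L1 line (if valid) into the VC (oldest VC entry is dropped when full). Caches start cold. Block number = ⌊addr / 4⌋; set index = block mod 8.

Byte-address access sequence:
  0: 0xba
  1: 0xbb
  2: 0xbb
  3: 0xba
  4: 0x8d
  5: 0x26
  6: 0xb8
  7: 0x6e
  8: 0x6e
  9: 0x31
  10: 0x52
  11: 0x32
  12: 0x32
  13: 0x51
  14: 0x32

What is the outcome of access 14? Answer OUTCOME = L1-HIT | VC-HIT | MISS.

OUTCOME = VC-HIT

  [0] addr=0xba blk=46 s=6: MISS | VC []
  [1] addr=0xbb blk=46 s=6: L1-HIT | VC []
  [2] addr=0xbb blk=46 s=6: L1-HIT | VC []
  [3] addr=0xba blk=46 s=6: L1-HIT | VC []
  [4] addr=0x8d blk=35 s=3: MISS | VC []
  [5] addr=0x26 blk=9 s=1: MISS | VC []
  [6] addr=0xb8 blk=46 s=6: L1-HIT | VC []
  [7] addr=0x6e blk=27 s=3: MISS | VC [35]
  [8] addr=0x6e blk=27 s=3: L1-HIT | VC [35]
  [9] addr=0x31 blk=12 s=4: MISS | VC [35]
  [10] addr=0x52 blk=20 s=4: MISS | VC [35, 12]
  [11] addr=0x32 blk=12 s=4: VC-HIT | VC [35, 20]
  [12] addr=0x32 blk=12 s=4: L1-HIT | VC [35, 20]
  [13] addr=0x51 blk=20 s=4: VC-HIT | VC [35, 12]
  [14] addr=0x32 blk=12 s=4: VC-HIT | VC [35, 20]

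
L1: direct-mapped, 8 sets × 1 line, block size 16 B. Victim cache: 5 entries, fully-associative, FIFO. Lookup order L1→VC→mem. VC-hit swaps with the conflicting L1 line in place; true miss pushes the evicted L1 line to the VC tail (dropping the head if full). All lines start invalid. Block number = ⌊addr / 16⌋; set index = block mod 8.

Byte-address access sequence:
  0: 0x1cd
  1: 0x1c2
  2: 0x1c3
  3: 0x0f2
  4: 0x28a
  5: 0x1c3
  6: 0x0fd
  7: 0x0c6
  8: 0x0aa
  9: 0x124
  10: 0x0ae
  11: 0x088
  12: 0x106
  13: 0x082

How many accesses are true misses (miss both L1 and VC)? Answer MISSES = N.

MISSES = 8

#0 0x1cd→b28/s4 MISS; vc=[]
#1 0x1c2→b28/s4 L1-HIT; vc=[]
#2 0x1c3→b28/s4 L1-HIT; vc=[]
#3 0xf2→b15/s7 MISS; vc=[]
#4 0x28a→b40/s0 MISS; vc=[]
#5 0x1c3→b28/s4 L1-HIT; vc=[]
#6 0xfd→b15/s7 L1-HIT; vc=[]
#7 0xc6→b12/s4 MISS; vc=[28]
#8 0xaa→b10/s2 MISS; vc=[28]
#9 0x124→b18/s2 MISS; vc=[28,10]
#10 0xae→b10/s2 VC-HIT; vc=[28,18]
#11 0x88→b8/s0 MISS; vc=[28,18,40]
#12 0x106→b16/s0 MISS; vc=[28,18,40,8]
#13 0x82→b8/s0 VC-HIT; vc=[28,18,40,16]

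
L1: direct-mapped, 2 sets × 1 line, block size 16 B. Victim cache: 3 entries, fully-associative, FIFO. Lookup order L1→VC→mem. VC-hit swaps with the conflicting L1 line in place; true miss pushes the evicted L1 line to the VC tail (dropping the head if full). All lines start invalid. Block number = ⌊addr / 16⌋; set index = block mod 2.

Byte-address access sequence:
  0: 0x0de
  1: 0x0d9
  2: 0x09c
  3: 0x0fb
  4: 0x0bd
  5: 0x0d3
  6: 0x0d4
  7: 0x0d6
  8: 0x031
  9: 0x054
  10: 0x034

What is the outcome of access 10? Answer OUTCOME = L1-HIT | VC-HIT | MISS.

OUTCOME = VC-HIT

  [0] addr=0xde blk=13 s=1: MISS | VC []
  [1] addr=0xd9 blk=13 s=1: L1-HIT | VC []
  [2] addr=0x9c blk=9 s=1: MISS | VC [13]
  [3] addr=0xfb blk=15 s=1: MISS | VC [13, 9]
  [4] addr=0xbd blk=11 s=1: MISS | VC [13, 9, 15]
  [5] addr=0xd3 blk=13 s=1: VC-HIT | VC [11, 9, 15]
  [6] addr=0xd4 blk=13 s=1: L1-HIT | VC [11, 9, 15]
  [7] addr=0xd6 blk=13 s=1: L1-HIT | VC [11, 9, 15]
  [8] addr=0x31 blk=3 s=1: MISS | VC [9, 15, 13]
  [9] addr=0x54 blk=5 s=1: MISS | VC [15, 13, 3]
  [10] addr=0x34 blk=3 s=1: VC-HIT | VC [15, 13, 5]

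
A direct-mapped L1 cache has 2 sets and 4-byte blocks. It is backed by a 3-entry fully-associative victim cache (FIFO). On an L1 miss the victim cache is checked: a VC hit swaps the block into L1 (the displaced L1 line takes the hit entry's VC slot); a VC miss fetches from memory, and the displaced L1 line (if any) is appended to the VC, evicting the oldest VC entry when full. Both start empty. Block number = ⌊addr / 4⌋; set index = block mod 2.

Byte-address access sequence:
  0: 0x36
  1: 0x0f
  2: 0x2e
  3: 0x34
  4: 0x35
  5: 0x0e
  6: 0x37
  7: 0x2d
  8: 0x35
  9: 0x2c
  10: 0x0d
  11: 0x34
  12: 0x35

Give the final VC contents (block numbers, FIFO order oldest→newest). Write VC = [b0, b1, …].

VC = [3, 11]

0: 0x36 (blk 13, set 1) → MISS  vc=[]
1: 0xf (blk 3, set 1) → MISS  vc=[13]
2: 0x2e (blk 11, set 1) → MISS  vc=[13, 3]
3: 0x34 (blk 13, set 1) → VC-HIT  vc=[11, 3]
4: 0x35 (blk 13, set 1) → L1-HIT  vc=[11, 3]
5: 0xe (blk 3, set 1) → VC-HIT  vc=[11, 13]
6: 0x37 (blk 13, set 1) → VC-HIT  vc=[11, 3]
7: 0x2d (blk 11, set 1) → VC-HIT  vc=[13, 3]
8: 0x35 (blk 13, set 1) → VC-HIT  vc=[11, 3]
9: 0x2c (blk 11, set 1) → VC-HIT  vc=[13, 3]
10: 0xd (blk 3, set 1) → VC-HIT  vc=[13, 11]
11: 0x34 (blk 13, set 1) → VC-HIT  vc=[3, 11]
12: 0x35 (blk 13, set 1) → L1-HIT  vc=[3, 11]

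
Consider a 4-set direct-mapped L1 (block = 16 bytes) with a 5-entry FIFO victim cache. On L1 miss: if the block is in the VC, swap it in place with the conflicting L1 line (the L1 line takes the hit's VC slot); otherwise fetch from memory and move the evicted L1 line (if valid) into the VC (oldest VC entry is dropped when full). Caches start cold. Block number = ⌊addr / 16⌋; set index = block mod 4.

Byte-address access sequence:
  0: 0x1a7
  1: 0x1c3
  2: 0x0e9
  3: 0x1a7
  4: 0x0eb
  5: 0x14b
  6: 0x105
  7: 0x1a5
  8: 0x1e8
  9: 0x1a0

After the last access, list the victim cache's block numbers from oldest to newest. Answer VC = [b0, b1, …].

VC = [14, 28, 20, 30]

  [0] addr=0x1a7 blk=26 s=2: MISS | VC []
  [1] addr=0x1c3 blk=28 s=0: MISS | VC []
  [2] addr=0xe9 blk=14 s=2: MISS | VC [26]
  [3] addr=0x1a7 blk=26 s=2: VC-HIT | VC [14]
  [4] addr=0xeb blk=14 s=2: VC-HIT | VC [26]
  [5] addr=0x14b blk=20 s=0: MISS | VC [26, 28]
  [6] addr=0x105 blk=16 s=0: MISS | VC [26, 28, 20]
  [7] addr=0x1a5 blk=26 s=2: VC-HIT | VC [14, 28, 20]
  [8] addr=0x1e8 blk=30 s=2: MISS | VC [14, 28, 20, 26]
  [9] addr=0x1a0 blk=26 s=2: VC-HIT | VC [14, 28, 20, 30]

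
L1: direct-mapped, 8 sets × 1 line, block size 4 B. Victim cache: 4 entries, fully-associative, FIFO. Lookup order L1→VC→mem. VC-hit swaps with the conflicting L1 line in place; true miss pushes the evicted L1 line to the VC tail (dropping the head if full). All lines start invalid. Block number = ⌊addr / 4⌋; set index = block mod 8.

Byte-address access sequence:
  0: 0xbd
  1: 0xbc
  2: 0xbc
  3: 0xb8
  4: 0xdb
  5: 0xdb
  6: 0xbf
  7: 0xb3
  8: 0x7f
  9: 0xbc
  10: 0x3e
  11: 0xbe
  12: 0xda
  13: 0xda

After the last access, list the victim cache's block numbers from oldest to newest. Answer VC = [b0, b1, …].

0: 0xbd (blk 47, set 7) → MISS  vc=[]
1: 0xbc (blk 47, set 7) → L1-HIT  vc=[]
2: 0xbc (blk 47, set 7) → L1-HIT  vc=[]
3: 0xb8 (blk 46, set 6) → MISS  vc=[]
4: 0xdb (blk 54, set 6) → MISS  vc=[46]
5: 0xdb (blk 54, set 6) → L1-HIT  vc=[46]
6: 0xbf (blk 47, set 7) → L1-HIT  vc=[46]
7: 0xb3 (blk 44, set 4) → MISS  vc=[46]
8: 0x7f (blk 31, set 7) → MISS  vc=[46, 47]
9: 0xbc (blk 47, set 7) → VC-HIT  vc=[46, 31]
10: 0x3e (blk 15, set 7) → MISS  vc=[46, 31, 47]
11: 0xbe (blk 47, set 7) → VC-HIT  vc=[46, 31, 15]
12: 0xda (blk 54, set 6) → L1-HIT  vc=[46, 31, 15]
13: 0xda (blk 54, set 6) → L1-HIT  vc=[46, 31, 15]

VC = [46, 31, 15]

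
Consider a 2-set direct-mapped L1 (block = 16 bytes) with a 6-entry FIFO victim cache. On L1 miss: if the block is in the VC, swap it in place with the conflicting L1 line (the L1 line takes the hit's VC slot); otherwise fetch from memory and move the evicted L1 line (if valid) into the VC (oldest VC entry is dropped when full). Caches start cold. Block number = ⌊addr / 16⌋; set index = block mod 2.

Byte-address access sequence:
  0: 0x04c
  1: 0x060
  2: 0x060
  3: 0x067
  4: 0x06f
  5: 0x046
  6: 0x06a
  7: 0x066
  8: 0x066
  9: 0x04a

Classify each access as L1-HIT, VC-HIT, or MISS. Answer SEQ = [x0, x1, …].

SEQ = [MISS, MISS, L1-HIT, L1-HIT, L1-HIT, VC-HIT, VC-HIT, L1-HIT, L1-HIT, VC-HIT]

#0 0x4c→b4/s0 MISS; vc=[]
#1 0x60→b6/s0 MISS; vc=[4]
#2 0x60→b6/s0 L1-HIT; vc=[4]
#3 0x67→b6/s0 L1-HIT; vc=[4]
#4 0x6f→b6/s0 L1-HIT; vc=[4]
#5 0x46→b4/s0 VC-HIT; vc=[6]
#6 0x6a→b6/s0 VC-HIT; vc=[4]
#7 0x66→b6/s0 L1-HIT; vc=[4]
#8 0x66→b6/s0 L1-HIT; vc=[4]
#9 0x4a→b4/s0 VC-HIT; vc=[6]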